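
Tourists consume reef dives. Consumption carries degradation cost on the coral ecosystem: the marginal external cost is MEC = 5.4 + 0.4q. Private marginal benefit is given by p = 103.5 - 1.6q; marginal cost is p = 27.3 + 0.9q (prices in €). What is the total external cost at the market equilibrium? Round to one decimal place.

Market equilibrium (private): 27.3 + 0.9q = 103.5 - 1.6q → q_m = 30.4800.
Total external cost = ∫₀^{q_m} (5.4 + 0.4q) dq = 5.4×30.4800 + ½×0.4×30.4800² = 350.3981.

€350.4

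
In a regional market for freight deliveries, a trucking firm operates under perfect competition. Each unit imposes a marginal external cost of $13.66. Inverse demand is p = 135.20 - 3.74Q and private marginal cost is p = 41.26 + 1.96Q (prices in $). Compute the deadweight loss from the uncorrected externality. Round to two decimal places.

DWL = $16.37

Market equilibrium (private): 41.26 + 1.96Q = 135.20 - 3.74Q → Q_m = 16.4807.
Social marginal cost = private MC + MEC = 54.92 + 1.96Q.
Set SMC = demand: 54.92 + 1.96Q = 135.20 - 3.74Q → Q* = 14.0842.
Height of the DWL triangle at Q_m is SMC(Q_m) − demand(Q_m) = MEC(Q_m) = 13.6600.
DWL = ½ × 2.3965 × 13.6600 = 16.3681.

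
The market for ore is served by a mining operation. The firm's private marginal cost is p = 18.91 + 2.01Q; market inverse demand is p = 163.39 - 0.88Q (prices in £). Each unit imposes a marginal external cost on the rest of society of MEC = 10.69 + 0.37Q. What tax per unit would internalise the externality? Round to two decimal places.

tax = £25.87 per unit

Social marginal cost = private MC + MEC = 29.60 + 2.38Q.
Set SMC = demand: 29.60 + 2.38Q = 163.39 - 0.88Q → Q* = 41.0399.
The Pigouvian tax equals MEC at Q*: 10.69 + 0.37×41.0399 = 25.8748.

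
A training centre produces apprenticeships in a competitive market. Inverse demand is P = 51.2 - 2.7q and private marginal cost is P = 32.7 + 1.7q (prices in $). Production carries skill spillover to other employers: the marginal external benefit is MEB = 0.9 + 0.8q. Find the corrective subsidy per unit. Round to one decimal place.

Social marginal cost = private MC − MEB = 31.8 + 0.9q.
Set SMC = demand: 31.8 + 0.9q = 51.2 - 2.7q → q* = 5.3889.
The Pigouvian subsidy equals MEB at q*: 0.9 + 0.8×5.3889 = 5.2111.

subsidy = $5.2 per unit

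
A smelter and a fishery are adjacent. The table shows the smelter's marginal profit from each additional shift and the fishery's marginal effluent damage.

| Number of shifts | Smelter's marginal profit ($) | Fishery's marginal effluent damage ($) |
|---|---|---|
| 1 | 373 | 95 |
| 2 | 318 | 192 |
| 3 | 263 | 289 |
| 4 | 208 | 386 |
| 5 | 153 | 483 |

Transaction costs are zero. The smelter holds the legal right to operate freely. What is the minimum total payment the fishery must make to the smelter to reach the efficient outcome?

Left alone the smelter would choose level 5 (marginal profit stays positive).
Efficient level: k* = 2 (marginal profit ≥ marginal effluent damage through 2).
The fishery must at least cover the smelter's forgone profit from cutting 5→2: 263 + 208 + 153 = 624.

$624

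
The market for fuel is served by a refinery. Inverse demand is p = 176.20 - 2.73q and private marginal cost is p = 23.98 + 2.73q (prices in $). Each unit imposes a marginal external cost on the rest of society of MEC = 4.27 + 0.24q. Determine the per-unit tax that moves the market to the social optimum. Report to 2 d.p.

tax = $10.50 per unit

Social marginal cost = private MC + MEC = 28.25 + 2.97q.
Set SMC = demand: 28.25 + 2.97q = 176.20 - 2.73q → q* = 25.9561.
The Pigouvian tax equals MEC at q*: 4.27 + 0.24×25.9561 = 10.4995.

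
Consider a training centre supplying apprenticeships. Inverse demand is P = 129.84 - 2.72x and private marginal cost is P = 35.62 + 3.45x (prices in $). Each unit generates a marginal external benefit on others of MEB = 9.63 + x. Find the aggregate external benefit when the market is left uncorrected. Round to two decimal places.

Market equilibrium (private): 35.62 + 3.45x = 129.84 - 2.72x → x_m = 15.2707.
Total external benefit = ∫₀^{x_m} (9.63 + 1.00x) dx = 9.63×15.2707 + ½×1.00×15.2707² = 263.6540.

$263.65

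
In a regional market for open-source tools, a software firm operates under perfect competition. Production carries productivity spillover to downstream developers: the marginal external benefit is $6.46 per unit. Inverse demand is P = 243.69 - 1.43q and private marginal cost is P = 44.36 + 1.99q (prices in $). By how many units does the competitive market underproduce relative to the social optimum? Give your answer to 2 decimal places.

1.89 units

Market equilibrium (private): 44.36 + 1.99q = 243.69 - 1.43q → q_m = 58.2836.
Social marginal cost = private MC − MEB = 37.90 + 1.99q.
Set SMC = demand: 37.90 + 1.99q = 243.69 - 1.43q → q* = 60.1725.
Gap = |58.2836 − 60.1725| = 1.8889.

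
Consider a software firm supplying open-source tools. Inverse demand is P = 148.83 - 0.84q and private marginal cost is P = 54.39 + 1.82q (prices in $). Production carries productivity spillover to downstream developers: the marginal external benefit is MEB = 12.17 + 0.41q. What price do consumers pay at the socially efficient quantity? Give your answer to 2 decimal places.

Social marginal cost = private MC − MEB = 42.22 + 1.41q.
Set SMC = demand: 42.22 + 1.41q = 148.83 - 0.84q → q* = 47.3822.
Consumer price on the demand curve at q*: 148.83 − 0.84×47.3822 = 109.0290.

P = $109.03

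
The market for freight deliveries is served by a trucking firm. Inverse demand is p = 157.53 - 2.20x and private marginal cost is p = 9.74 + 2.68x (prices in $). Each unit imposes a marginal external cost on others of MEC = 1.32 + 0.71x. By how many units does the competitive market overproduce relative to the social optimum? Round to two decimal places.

4.08 units

Market equilibrium (private): 9.74 + 2.68x = 157.53 - 2.20x → x_m = 30.2848.
Social marginal cost = private MC + MEC = 11.06 + 3.39x.
Set SMC = demand: 11.06 + 3.39x = 157.53 - 2.20x → x* = 26.2021.
Gap = |30.2848 − 26.2021| = 4.0827.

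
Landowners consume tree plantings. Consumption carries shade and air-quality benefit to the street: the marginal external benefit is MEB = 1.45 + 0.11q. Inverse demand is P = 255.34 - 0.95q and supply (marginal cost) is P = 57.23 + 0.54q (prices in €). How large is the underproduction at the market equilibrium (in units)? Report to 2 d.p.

11.65 units

Market equilibrium (private): 57.23 + 0.54q = 255.34 - 0.95q → q_m = 132.9597.
Social marginal benefit = demand + MEB = 256.79 - 0.84q.
Set SMB = MC: 256.79 - 0.84q = 57.23 + 0.54q → q* = 144.6087.
Gap = |132.9597 − 144.6087| = 11.6490.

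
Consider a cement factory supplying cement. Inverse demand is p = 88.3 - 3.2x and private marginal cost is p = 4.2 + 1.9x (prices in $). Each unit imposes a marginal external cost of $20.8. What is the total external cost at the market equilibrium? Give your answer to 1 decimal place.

Market equilibrium (private): 4.2 + 1.9x = 88.3 - 3.2x → x_m = 16.4902.
Total external cost = MEC × x_m = 20.8 × 16.4902 = 342.9962.

$343.0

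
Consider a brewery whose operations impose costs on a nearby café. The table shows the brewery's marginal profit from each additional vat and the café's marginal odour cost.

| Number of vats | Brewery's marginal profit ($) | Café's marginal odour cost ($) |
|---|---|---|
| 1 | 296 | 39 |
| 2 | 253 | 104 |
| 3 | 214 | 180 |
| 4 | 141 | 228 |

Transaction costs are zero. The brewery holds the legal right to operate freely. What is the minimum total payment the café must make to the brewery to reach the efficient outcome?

Left alone the brewery would choose level 4 (marginal profit stays positive).
Efficient level: k* = 3 (marginal profit ≥ marginal odour cost through 3).
The café must at least cover the brewery's forgone profit from cutting 4→3: 141 = 141.

$141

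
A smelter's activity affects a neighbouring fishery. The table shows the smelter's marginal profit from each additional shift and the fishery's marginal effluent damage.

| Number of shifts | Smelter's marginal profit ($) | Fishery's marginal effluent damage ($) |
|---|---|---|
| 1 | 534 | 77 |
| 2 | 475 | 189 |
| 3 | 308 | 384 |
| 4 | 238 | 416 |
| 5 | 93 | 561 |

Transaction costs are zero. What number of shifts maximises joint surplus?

2

Bargaining reaches the level where marginal profit last exceeds marginal effluent damage.
That holds through level 2 (475 ≥ 189) but not at 3 (308 < 384).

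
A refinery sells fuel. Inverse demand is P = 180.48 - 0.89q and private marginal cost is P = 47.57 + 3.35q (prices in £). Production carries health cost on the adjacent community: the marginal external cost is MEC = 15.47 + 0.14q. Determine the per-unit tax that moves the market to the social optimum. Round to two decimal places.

tax = £19.22 per unit

Social marginal cost = private MC + MEC = 63.04 + 3.49q.
Set SMC = demand: 63.04 + 3.49q = 180.48 - 0.89q → q* = 26.8128.
The Pigouvian tax equals MEC at q*: 15.47 + 0.14×26.8128 = 19.2238.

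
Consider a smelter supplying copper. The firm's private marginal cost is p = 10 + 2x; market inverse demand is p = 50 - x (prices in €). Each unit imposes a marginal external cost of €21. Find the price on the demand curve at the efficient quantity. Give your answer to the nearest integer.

Social marginal cost = private MC + MEC = 31 + 2x.
Set SMC = demand: 31 + 2x = 50 - x → x* = 6.3333.
Consumer price on the demand curve at x*: 50 − 1×6.3333 = 43.6667.

P = €44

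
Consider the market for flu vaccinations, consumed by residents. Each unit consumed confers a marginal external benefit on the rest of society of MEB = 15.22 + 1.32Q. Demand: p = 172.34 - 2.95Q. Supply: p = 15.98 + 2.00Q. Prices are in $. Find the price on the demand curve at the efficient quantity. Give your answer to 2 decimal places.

Social marginal benefit = demand + MEB = 187.56 - 1.63Q.
Set SMB = MC: 187.56 - 1.63Q = 15.98 + 2.00Q → Q* = 47.2672.
Consumer price on the demand curve at Q*: 172.34 − 2.95×47.2672 = 32.9018.

P = $32.90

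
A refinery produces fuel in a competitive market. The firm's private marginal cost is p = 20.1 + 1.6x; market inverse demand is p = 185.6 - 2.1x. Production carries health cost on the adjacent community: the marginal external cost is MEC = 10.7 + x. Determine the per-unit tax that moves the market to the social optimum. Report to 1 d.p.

Social marginal cost = private MC + MEC = 30.8 + 2.6x.
Set SMC = demand: 30.8 + 2.6x = 185.6 - 2.1x → x* = 32.9362.
The Pigouvian tax equals MEC at x*: 10.7 + 1.0×32.9362 = 43.6362.

tax = 43.6 per unit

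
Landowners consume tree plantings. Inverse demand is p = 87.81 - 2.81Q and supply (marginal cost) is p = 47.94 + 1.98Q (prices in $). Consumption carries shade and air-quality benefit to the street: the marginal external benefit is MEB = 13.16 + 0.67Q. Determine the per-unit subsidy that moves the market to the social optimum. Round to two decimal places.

Social marginal benefit = demand + MEB = 100.97 - 2.14Q.
Set SMB = MC: 100.97 - 2.14Q = 47.94 + 1.98Q → Q* = 12.8714.
The Pigouvian subsidy equals MEB at Q*: 13.16 + 0.67×12.8714 = 21.7838.

subsidy = $21.78 per unit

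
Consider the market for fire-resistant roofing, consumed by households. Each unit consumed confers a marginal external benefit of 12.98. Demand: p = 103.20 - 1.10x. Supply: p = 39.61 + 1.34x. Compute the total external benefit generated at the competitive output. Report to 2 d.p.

Market equilibrium (private): 39.61 + 1.34x = 103.20 - 1.10x → x_m = 26.0615.
Total external benefit = MEB × x_m = 12.98 × 26.0615 = 338.2783.

338.28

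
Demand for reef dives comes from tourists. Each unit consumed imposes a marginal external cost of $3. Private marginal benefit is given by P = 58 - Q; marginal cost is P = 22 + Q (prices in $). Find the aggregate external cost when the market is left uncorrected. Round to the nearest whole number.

$54

Market equilibrium (private): 22 + Q = 58 - Q → Q_m = 18.0000.
Total external cost = MEC × Q_m = 3 × 18.0000 = 54.0000.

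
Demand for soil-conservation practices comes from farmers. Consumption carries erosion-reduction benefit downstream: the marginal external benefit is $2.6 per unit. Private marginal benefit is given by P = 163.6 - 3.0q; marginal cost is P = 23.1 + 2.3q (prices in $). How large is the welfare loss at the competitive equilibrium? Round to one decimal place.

DWL = $0.6

Market equilibrium (private): 23.1 + 2.3q = 163.6 - 3.0q → q_m = 26.5094.
Social marginal benefit = demand + MEB = 166.2 - 3.0q.
Set SMB = MC: 166.2 - 3.0q = 23.1 + 2.3q → q* = 27.0000.
The loss is the area between SMB and MC from q* to q_m; with linear curves that's a triangle of height MEB(q_m).
DWL = ½ × 0.4906 × 2.6000 = 0.6378.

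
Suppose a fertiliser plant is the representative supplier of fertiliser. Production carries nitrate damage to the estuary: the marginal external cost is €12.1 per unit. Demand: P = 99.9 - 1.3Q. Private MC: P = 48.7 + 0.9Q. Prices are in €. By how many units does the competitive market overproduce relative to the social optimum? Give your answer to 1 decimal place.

5.5 units

Market equilibrium (private): 48.7 + 0.9Q = 99.9 - 1.3Q → Q_m = 23.2727.
Social marginal cost = private MC + MEC = 60.8 + 0.9Q.
Set SMC = demand: 60.8 + 0.9Q = 99.9 - 1.3Q → Q* = 17.7727.
Gap = |23.2727 − 17.7727| = 5.5000.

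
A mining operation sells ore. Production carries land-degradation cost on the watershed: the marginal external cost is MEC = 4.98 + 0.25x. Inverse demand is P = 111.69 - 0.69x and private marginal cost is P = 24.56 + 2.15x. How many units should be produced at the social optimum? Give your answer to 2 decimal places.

x* = 26.59

Social marginal cost = private MC + MEC = 29.54 + 2.40x.
Set SMC = demand: 29.54 + 2.40x = 111.69 - 0.69x → x* = 26.5858.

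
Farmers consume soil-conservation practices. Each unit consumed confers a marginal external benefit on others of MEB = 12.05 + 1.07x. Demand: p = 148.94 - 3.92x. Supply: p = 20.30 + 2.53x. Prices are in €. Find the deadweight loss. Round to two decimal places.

DWL = €103.62

Market equilibrium (private): 20.30 + 2.53x = 148.94 - 3.92x → x_m = 19.9442.
Social marginal benefit = demand + MEB = 160.99 - 2.85x.
Set SMB = MC: 160.99 - 2.85x = 20.30 + 2.53x → x* = 26.1506.
Height of the DWL triangle at x_m is SMB(x_m) − MC(x_m) = MEB(x_m) = 33.3903.
DWL = ½ × 6.2064 × 33.3903 = 103.6168.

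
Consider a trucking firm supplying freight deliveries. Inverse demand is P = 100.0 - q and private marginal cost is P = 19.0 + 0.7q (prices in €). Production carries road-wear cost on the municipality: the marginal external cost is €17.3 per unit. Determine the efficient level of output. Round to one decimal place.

q* = 37.5

Social marginal cost = private MC + MEC = 36.3 + 0.7q.
Set SMC = demand: 36.3 + 0.7q = 100.0 - q → q* = 37.4706.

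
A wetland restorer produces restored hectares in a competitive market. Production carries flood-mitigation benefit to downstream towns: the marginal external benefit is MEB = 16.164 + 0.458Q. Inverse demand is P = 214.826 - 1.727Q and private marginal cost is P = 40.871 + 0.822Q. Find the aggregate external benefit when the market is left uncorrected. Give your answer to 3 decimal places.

2169.624

Market equilibrium (private): 40.871 + 0.822Q = 214.826 - 1.727Q → Q_m = 68.2444.
Total external benefit = ∫₀^{Q_m} (16.164 + 0.458Q) dQ = 16.164×68.2444 + ½×0.458×68.2444² = 2169.6238.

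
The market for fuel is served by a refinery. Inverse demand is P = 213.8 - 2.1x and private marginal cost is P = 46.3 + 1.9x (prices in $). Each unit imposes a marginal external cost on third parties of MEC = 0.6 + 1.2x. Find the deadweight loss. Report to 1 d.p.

Market equilibrium (private): 46.3 + 1.9x = 213.8 - 2.1x → x_m = 41.8750.
Social marginal cost = private MC + MEC = 46.9 + 3.1x.
Set SMC = demand: 46.9 + 3.1x = 213.8 - 2.1x → x* = 32.0962.
The welfare-loss triangle has base |x_m − x*| and height MEC(x_m) (the vertical gap between SMC and demand is zero at x* and MEC at x_m).
DWL = ½ × 9.7788 × 50.8500 = 248.6260.

DWL = $248.6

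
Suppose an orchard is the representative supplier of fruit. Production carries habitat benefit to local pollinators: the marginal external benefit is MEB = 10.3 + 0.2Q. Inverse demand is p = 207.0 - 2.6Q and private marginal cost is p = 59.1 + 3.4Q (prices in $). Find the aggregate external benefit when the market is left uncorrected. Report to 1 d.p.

$314.7

Market equilibrium (private): 59.1 + 3.4Q = 207.0 - 2.6Q → Q_m = 24.6500.
Total external benefit = ∫₀^{Q_m} (10.3 + 0.2Q) dQ = 10.3×24.6500 + ½×0.2×24.6500² = 314.6573.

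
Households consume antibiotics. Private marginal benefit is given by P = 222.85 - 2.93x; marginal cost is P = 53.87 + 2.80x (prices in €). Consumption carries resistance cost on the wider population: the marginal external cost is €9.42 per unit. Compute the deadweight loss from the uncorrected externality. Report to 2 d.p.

Market equilibrium (private): 53.87 + 2.80x = 222.85 - 2.93x → x_m = 29.4904.
Social marginal benefit = demand − MEC = 213.43 - 2.93x.
Set SMB = MC: 213.43 - 2.93x = 53.87 + 2.80x → x* = 27.8464.
Height of the DWL triangle at x_m is MC(x_m) − SMB(x_m) = MEC(x_m) = 9.4200.
DWL = ½ × 1.6440 × 9.4200 = 7.7432.

DWL = €7.74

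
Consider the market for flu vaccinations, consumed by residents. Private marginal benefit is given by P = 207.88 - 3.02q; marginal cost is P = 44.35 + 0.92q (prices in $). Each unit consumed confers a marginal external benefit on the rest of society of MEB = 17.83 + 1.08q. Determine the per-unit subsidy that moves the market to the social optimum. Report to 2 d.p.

Social marginal benefit = demand + MEB = 225.71 - 1.94q.
Set SMB = MC: 225.71 - 1.94q = 44.35 + 0.92q → q* = 63.4126.
The Pigouvian subsidy equals MEB at q*: 17.83 + 1.08×63.4126 = 86.3156.

subsidy = $86.32 per unit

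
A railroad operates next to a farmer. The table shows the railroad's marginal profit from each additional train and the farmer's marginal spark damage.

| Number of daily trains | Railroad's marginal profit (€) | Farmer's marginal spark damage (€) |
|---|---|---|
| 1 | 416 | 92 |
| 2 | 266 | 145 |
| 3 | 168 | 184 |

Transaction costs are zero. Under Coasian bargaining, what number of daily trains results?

Bargaining reaches the level where marginal profit last exceeds marginal spark damage.
That holds through level 2 (266 ≥ 145) but not at 3 (168 < 184).

2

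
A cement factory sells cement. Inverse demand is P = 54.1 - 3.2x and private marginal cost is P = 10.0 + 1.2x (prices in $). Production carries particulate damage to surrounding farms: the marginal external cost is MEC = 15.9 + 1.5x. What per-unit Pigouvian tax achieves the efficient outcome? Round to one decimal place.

Social marginal cost = private MC + MEC = 25.9 + 2.7x.
Set SMC = demand: 25.9 + 2.7x = 54.1 - 3.2x → x* = 4.7797.
The Pigouvian tax equals MEC at x*: 15.9 + 1.5×4.7797 = 23.0696.

tax = $23.1 per unit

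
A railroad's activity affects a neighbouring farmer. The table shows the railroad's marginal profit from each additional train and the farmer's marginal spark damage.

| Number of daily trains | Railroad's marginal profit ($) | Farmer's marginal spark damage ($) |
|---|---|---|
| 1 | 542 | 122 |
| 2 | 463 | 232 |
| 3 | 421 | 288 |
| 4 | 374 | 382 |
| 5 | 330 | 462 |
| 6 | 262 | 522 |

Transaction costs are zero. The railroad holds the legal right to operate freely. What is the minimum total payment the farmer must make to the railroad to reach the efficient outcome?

$966

Left alone the railroad would choose level 6 (marginal profit stays positive).
Efficient level: k* = 3 (marginal profit ≥ marginal spark damage through 3).
The farmer must at least cover the railroad's forgone profit from cutting 6→3: 374 + 330 + 262 = 966.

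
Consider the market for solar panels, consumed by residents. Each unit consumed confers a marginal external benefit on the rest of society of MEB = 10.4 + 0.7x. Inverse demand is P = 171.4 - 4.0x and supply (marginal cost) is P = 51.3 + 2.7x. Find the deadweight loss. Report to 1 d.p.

DWL = 43.9

Market equilibrium (private): 51.3 + 2.7x = 171.4 - 4.0x → x_m = 17.9254.
Social marginal benefit = demand + MEB = 181.8 - 3.3x.
Set SMB = MC: 181.8 - 3.3x = 51.3 + 2.7x → x* = 21.7500.
Height of the DWL triangle at x_m is SMB(x_m) − MC(x_m) = MEB(x_m) = 22.9478.
DWL = ½ × 3.8246 × 22.9478 = 43.8831.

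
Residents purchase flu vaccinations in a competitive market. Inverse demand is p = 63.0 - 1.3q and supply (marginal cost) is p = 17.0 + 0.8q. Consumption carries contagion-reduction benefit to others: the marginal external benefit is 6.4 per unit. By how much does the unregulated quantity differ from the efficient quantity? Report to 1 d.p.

3.0 units

Market equilibrium (private): 17.0 + 0.8q = 63.0 - 1.3q → q_m = 21.9048.
Social marginal benefit = demand + MEB = 69.4 - 1.3q.
Set SMB = MC: 69.4 - 1.3q = 17.0 + 0.8q → q* = 24.9524.
Gap = |21.9048 − 24.9524| = 3.0476.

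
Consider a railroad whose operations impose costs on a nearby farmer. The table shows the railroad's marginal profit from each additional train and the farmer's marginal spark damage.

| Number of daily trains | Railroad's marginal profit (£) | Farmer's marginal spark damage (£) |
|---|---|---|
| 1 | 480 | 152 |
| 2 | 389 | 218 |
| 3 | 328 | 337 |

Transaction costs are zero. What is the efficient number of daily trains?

Bargaining reaches the level where marginal profit last exceeds marginal spark damage.
That holds through level 2 (389 ≥ 218) but not at 3 (328 < 337).

2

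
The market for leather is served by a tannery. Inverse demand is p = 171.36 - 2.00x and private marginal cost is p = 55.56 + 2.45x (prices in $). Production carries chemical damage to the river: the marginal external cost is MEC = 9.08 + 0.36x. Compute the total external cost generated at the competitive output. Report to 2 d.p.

$358.17

Market equilibrium (private): 55.56 + 2.45x = 171.36 - 2.00x → x_m = 26.0225.
Total external cost = ∫₀^{x_m} (9.08 + 0.36x) dx = 9.08×26.0225 + ½×0.36×26.0225² = 358.1750.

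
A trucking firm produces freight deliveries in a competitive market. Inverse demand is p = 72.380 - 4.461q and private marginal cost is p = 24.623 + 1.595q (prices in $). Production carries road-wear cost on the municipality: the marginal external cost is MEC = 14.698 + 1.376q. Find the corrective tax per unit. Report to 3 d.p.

Social marginal cost = private MC + MEC = 39.321 + 2.971q.
Set SMC = demand: 39.321 + 2.971q = 72.380 - 4.461q → q* = 4.4482.
The Pigouvian tax equals MEC at q*: 14.698 + 1.376×4.4482 = 20.8187.

tax = $20.819 per unit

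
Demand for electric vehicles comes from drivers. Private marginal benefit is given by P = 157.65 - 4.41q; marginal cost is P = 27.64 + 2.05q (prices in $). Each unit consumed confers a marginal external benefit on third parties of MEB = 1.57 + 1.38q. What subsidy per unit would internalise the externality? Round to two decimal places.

Social marginal benefit = demand + MEB = 159.22 - 3.03q.
Set SMB = MC: 159.22 - 3.03q = 27.64 + 2.05q → q* = 25.9016.
The Pigouvian subsidy equals MEB at q*: 1.57 + 1.38×25.9016 = 37.3142.

subsidy = $37.31 per unit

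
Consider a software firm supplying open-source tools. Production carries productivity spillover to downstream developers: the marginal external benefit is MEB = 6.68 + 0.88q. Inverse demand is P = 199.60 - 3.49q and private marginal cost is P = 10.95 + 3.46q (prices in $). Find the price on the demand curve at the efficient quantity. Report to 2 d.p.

P = $87.29

Social marginal cost = private MC − MEB = 4.27 + 2.58q.
Set SMC = demand: 4.27 + 2.58q = 199.60 - 3.49q → q* = 32.1796.
Consumer price on the demand curve at q*: 199.60 − 3.49×32.1796 = 87.2932.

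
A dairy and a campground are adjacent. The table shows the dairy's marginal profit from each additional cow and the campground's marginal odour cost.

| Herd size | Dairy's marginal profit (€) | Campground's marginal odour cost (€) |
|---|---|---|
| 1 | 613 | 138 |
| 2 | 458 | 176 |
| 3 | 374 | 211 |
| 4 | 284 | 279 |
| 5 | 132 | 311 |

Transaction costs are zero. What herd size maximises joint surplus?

Bargaining reaches the level where marginal profit last exceeds marginal odour cost.
That holds through level 4 (284 ≥ 279) but not at 5 (132 < 311).

4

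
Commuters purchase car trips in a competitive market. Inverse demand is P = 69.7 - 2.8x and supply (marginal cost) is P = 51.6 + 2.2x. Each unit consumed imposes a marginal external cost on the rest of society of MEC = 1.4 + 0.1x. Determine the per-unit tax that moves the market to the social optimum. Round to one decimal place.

Social marginal benefit = demand − MEC = 68.3 - 2.9x.
Set SMB = MC: 68.3 - 2.9x = 51.6 + 2.2x → x* = 3.2745.
The Pigouvian tax equals MEC at x*: 1.4 + 0.1×3.2745 = 1.7275.

tax = 1.7 per unit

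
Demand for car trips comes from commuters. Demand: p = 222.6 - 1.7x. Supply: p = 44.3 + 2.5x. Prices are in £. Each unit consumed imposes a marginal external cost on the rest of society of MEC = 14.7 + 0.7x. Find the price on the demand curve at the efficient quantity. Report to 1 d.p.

Social marginal benefit = demand − MEC = 207.9 - 2.4x.
Set SMB = MC: 207.9 - 2.4x = 44.3 + 2.5x → x* = 33.3878.
Consumer price on the demand curve at x*: 222.6 − 1.7×33.3878 = 165.8407.

P = £165.8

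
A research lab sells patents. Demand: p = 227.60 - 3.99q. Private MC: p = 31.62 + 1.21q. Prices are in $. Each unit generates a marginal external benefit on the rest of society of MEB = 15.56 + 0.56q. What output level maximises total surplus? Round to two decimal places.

Social marginal cost = private MC − MEB = 16.06 + 0.65q.
Set SMC = demand: 16.06 + 0.65q = 227.60 - 3.99q → q* = 45.5905.

q* = 45.59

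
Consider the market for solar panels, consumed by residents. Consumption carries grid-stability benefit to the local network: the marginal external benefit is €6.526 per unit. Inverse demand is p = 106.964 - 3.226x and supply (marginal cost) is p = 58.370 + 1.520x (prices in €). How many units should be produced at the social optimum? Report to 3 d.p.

x* = 11.614

Social marginal benefit = demand + MEB = 113.490 - 3.226x.
Set SMB = MC: 113.490 - 3.226x = 58.370 + 1.520x → x* = 11.6140.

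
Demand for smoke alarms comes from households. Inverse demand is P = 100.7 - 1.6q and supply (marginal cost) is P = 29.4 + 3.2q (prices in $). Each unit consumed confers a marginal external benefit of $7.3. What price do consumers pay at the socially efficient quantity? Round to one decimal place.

P = $74.5

Social marginal benefit = demand + MEB = 108.0 - 1.6q.
Set SMB = MC: 108.0 - 1.6q = 29.4 + 3.2q → q* = 16.3750.
Consumer price on the demand curve at q*: 100.7 − 1.6×16.3750 = 74.5000.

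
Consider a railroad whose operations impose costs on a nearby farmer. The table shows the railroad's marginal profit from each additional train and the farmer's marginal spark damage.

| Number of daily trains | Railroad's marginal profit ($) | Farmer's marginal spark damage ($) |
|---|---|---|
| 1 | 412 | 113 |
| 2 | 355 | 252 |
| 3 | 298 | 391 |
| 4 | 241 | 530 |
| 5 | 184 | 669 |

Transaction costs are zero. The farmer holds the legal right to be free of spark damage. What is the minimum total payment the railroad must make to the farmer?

Efficient level: marginal profit ≥ marginal spark damage through level 2, so k* = 2.
With the farmer holding the right, the railroad must at least compensate total damage at k*: 113 + 252 = 365.

$365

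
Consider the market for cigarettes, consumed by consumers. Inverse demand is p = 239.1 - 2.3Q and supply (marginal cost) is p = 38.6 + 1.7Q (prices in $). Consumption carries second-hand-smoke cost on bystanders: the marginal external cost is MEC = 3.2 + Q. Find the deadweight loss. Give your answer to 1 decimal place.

DWL = $284.4

Market equilibrium (private): 38.6 + 1.7Q = 239.1 - 2.3Q → Q_m = 50.1250.
Social marginal benefit = demand − MEC = 235.9 - 3.3Q.
Set SMB = MC: 235.9 - 3.3Q = 38.6 + 1.7Q → Q* = 39.4600.
Between Q* and Q_m the wedge MC − SMB runs linearly from 0 to MEC(Q_m), so the loss is a triangle.
DWL = ½ × 10.6650 × 53.3250 = 284.3556.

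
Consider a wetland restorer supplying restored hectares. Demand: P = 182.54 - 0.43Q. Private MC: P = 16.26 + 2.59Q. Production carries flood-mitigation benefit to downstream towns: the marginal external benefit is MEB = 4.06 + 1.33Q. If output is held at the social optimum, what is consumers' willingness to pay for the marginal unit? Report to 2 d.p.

Social marginal cost = private MC − MEB = 12.20 + 1.26Q.
Set SMC = demand: 12.20 + 1.26Q = 182.54 - 0.43Q → Q* = 100.7929.
Consumer price on the demand curve at Q*: 182.54 − 0.43×100.7929 = 139.1991.

P = 139.20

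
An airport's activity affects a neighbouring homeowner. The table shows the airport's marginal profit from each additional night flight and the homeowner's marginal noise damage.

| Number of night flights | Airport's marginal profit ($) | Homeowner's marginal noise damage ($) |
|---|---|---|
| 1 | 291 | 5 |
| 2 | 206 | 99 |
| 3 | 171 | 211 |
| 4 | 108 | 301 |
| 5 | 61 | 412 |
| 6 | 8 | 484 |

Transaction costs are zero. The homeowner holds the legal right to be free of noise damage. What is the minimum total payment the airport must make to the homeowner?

Efficient level: marginal profit ≥ marginal noise damage through level 2, so k* = 2.
With the homeowner holding the right, the airport must at least compensate total damage at k*: 5 + 99 = 104.

$104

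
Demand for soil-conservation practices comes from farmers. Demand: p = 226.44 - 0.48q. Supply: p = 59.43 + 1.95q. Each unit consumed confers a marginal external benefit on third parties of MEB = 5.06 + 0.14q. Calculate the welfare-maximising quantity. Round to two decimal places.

q* = 75.14

Social marginal benefit = demand + MEB = 231.50 - 0.34q.
Set SMB = MC: 231.50 - 0.34q = 59.43 + 1.95q → q* = 75.1397.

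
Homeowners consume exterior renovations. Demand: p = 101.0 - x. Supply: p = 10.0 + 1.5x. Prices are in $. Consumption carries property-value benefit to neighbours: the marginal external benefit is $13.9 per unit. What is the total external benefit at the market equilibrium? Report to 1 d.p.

Market equilibrium (private): 10.0 + 1.5x = 101.0 - x → x_m = 36.4000.
Total external benefit = MEB × x_m = 13.9 × 36.4000 = 505.9600.

$506.0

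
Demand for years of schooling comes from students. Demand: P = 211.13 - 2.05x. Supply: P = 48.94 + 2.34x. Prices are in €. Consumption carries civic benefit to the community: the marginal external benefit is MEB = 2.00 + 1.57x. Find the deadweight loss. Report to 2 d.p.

DWL = €638.39

Market equilibrium (private): 48.94 + 2.34x = 211.13 - 2.05x → x_m = 36.9453.
Social marginal benefit = demand + MEB = 213.13 - 0.48x.
Set SMB = MC: 213.13 - 0.48x = 48.94 + 2.34x → x* = 58.2234.
The welfare-loss triangle has base |x_m − x*| and height MEB(x_m) (the vertical gap between SMB and MC is zero at x* and MEB at x_m).
DWL = ½ × 21.2781 × 60.0042 = 638.3877.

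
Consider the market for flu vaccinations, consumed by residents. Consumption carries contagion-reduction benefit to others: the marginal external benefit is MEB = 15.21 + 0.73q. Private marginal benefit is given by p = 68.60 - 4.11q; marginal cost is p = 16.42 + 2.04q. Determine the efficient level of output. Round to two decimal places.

Social marginal benefit = demand + MEB = 83.81 - 3.38q.
Set SMB = MC: 83.81 - 3.38q = 16.42 + 2.04q → q* = 12.4336.

q* = 12.43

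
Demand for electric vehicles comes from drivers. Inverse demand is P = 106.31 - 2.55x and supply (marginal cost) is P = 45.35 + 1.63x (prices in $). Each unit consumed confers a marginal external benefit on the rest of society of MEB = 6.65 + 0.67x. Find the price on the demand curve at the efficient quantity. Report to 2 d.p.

Social marginal benefit = demand + MEB = 112.96 - 1.88x.
Set SMB = MC: 112.96 - 1.88x = 45.35 + 1.63x → x* = 19.2621.
Consumer price on the demand curve at x*: 106.31 − 2.55×19.2621 = 57.1916.

P = $57.19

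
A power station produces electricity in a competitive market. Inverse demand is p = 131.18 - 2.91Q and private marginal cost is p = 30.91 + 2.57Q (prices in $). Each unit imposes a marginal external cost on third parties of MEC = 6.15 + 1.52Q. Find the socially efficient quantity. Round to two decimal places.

Q* = 13.45

Social marginal cost = private MC + MEC = 37.06 + 4.09Q.
Set SMC = demand: 37.06 + 4.09Q = 131.18 - 2.91Q → Q* = 13.4457.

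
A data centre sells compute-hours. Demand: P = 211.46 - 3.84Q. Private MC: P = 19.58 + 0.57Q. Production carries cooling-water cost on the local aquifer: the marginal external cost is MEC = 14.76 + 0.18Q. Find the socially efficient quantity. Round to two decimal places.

Social marginal cost = private MC + MEC = 34.34 + 0.75Q.
Set SMC = demand: 34.34 + 0.75Q = 211.46 - 3.84Q → Q* = 38.5882.

Q* = 38.59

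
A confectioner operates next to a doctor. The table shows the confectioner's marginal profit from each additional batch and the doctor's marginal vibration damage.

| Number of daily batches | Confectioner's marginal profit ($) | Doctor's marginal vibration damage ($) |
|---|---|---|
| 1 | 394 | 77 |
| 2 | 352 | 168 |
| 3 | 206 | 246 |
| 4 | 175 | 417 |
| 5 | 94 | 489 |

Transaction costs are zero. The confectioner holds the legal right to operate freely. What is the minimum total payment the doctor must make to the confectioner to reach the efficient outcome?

$475

Left alone the confectioner would choose level 5 (marginal profit stays positive).
Efficient level: k* = 2 (marginal profit ≥ marginal vibration damage through 2).
The doctor must at least cover the confectioner's forgone profit from cutting 5→2: 206 + 175 + 94 = 475.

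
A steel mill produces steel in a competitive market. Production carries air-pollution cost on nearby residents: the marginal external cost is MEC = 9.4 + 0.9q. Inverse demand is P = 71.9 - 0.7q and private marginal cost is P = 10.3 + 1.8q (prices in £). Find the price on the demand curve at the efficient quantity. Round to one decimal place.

Social marginal cost = private MC + MEC = 19.7 + 2.7q.
Set SMC = demand: 19.7 + 2.7q = 71.9 - 0.7q → q* = 15.3529.
Consumer price on the demand curve at q*: 71.9 − 0.7×15.3529 = 61.1530.

P = £61.2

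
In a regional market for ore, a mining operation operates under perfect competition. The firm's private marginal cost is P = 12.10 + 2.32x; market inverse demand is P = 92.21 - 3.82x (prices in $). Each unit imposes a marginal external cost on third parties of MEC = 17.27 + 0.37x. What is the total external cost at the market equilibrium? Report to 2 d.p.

Market equilibrium (private): 12.10 + 2.32x = 92.21 - 3.82x → x_m = 13.0472.
Total external cost = ∫₀^{x_m} (17.27 + 0.37x) dx = 17.27×13.0472 + ½×0.37×13.0472² = 256.8176.

$256.82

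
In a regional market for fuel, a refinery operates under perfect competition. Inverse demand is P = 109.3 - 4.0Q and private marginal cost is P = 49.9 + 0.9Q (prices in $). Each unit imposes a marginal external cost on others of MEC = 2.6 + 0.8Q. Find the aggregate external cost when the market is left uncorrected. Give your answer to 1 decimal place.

$90.3

Market equilibrium (private): 49.9 + 0.9Q = 109.3 - 4.0Q → Q_m = 12.1224.
Total external cost = ∫₀^{Q_m} (2.6 + 0.8Q) dQ = 2.6×12.1224 + ½×0.8×12.1224² = 90.2993.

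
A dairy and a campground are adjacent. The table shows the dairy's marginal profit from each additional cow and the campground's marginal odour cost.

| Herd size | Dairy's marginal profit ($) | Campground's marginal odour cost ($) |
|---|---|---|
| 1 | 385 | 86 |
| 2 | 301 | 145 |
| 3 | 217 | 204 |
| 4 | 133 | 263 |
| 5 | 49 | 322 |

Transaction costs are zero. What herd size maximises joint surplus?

3

Bargaining reaches the level where marginal profit last exceeds marginal odour cost.
That holds through level 3 (217 ≥ 204) but not at 4 (133 < 263).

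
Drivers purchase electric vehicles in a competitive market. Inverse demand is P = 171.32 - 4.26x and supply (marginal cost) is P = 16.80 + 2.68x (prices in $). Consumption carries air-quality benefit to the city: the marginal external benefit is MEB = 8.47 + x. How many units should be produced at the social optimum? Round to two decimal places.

Social marginal benefit = demand + MEB = 179.79 - 3.26x.
Set SMB = MC: 179.79 - 3.26x = 16.80 + 2.68x → x* = 27.4394.

x* = 27.44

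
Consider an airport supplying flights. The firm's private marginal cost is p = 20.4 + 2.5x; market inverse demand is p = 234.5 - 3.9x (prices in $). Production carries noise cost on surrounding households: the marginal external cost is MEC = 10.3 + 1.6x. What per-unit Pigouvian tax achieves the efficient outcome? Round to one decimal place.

tax = $51.1 per unit

Social marginal cost = private MC + MEC = 30.7 + 4.1x.
Set SMC = demand: 30.7 + 4.1x = 234.5 - 3.9x → x* = 25.4750.
The Pigouvian tax equals MEC at x*: 10.3 + 1.6×25.4750 = 51.0600.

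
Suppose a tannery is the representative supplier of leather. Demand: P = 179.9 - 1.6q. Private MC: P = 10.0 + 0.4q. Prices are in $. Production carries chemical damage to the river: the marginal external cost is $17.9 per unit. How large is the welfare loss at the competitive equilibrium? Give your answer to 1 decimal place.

Market equilibrium (private): 10.0 + 0.4q = 179.9 - 1.6q → q_m = 84.9500.
Social marginal cost = private MC + MEC = 27.9 + 0.4q.
Set SMC = demand: 27.9 + 0.4q = 179.9 - 1.6q → q* = 76.0000.
The loss is the area between SMC and demand from q* to q_m; with linear curves that's a triangle of height MEC(q_m).
DWL = ½ × 8.9500 × 17.9000 = 80.1025.

DWL = $80.1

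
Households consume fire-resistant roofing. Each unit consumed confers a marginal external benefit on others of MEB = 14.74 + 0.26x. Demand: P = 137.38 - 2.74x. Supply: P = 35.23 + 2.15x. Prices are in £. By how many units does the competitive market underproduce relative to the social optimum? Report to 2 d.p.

Market equilibrium (private): 35.23 + 2.15x = 137.38 - 2.74x → x_m = 20.8896.
Social marginal benefit = demand + MEB = 152.12 - 2.48x.
Set SMB = MC: 152.12 - 2.48x = 35.23 + 2.15x → x* = 25.2462.
Gap = |20.8896 − 25.2462| = 4.3566.

4.36 units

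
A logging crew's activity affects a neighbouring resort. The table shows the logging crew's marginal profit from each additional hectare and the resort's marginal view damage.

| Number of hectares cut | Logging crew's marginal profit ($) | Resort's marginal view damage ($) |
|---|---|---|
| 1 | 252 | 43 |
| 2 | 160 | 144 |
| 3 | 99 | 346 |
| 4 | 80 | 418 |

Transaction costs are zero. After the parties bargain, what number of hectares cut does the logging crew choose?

Bargaining reaches the level where marginal profit last exceeds marginal view damage.
That holds through level 2 (160 ≥ 144) but not at 3 (99 < 346).

2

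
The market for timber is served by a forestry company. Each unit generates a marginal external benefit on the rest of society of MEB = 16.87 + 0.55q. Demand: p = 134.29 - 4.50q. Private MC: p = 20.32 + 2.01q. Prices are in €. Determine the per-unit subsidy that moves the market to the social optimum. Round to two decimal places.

Social marginal cost = private MC − MEB = 3.45 + 1.46q.
Set SMC = demand: 3.45 + 1.46q = 134.29 - 4.50q → q* = 21.9530.
The Pigouvian subsidy equals MEB at q*: 16.87 + 0.55×21.9530 = 28.9442.

subsidy = €28.94 per unit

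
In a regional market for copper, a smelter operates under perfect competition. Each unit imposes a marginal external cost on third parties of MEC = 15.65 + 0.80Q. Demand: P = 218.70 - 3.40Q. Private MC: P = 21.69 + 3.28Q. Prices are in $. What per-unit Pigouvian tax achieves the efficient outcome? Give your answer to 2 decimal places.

Social marginal cost = private MC + MEC = 37.34 + 4.08Q.
Set SMC = demand: 37.34 + 4.08Q = 218.70 - 3.40Q → Q* = 24.2460.
The Pigouvian tax equals MEC at Q*: 15.65 + 0.80×24.2460 = 35.0468.

tax = $35.05 per unit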